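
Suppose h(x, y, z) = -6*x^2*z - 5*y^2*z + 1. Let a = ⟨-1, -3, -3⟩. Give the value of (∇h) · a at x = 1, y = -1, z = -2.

∂h/∂x = -12*x*z
∂h/∂y = -10*y*z
∂h/∂z = -6*x^2 - 5*y^2
∇h at (1, -1, -2) = (24, -20, -11)
∇h · a = (24)(-1) + (-20)(-3) + (-11)(-3) = 69

69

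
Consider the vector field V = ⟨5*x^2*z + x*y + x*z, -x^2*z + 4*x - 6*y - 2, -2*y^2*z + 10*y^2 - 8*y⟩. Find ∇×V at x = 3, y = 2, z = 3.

(17, 48, -17)

(∇×V)₁ = ∂V₃/∂y − ∂V₂/∂z = x^2 - 4*y*z + 20*y - 8
(∇×V)₂ = ∂V₁/∂z − ∂V₃/∂x = 5*x^2 + x
(∇×V)₃ = ∂V₂/∂x − ∂V₁/∂y = -2*x*z - x + 4
∇×V = (x^2 - 4*y*z + 20*y - 8, 5*x^2 + x, -2*x*z - x + 4)
At (3, 2, 3): (17, 48, -17).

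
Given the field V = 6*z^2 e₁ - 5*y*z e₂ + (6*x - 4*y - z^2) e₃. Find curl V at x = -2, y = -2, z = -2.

(∇×V)₁ = ∂V₃/∂y − ∂V₂/∂z = 5*y - 4
(∇×V)₂ = ∂V₁/∂z − ∂V₃/∂x = 12*z - 6
(∇×V)₃ = ∂V₂/∂x − ∂V₁/∂y = 0
∇×V = (5*y - 4, 12*z - 6, 0)
At (-2, -2, -2): (-14, -30, 0).

(-14, -30, 0)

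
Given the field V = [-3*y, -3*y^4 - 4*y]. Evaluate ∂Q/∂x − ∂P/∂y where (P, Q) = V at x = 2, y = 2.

3

∂V₂/∂x = 0
∂V₁/∂y = -3
Scalar curl = 3
At (2, 2): 3.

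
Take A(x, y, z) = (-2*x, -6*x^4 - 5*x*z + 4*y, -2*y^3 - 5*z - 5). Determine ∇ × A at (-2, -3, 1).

(∇×A)₁ = ∂A₃/∂y − ∂A₂/∂z = 5*x - 6*y^2
(∇×A)₂ = ∂A₁/∂z − ∂A₃/∂x = 0
(∇×A)₃ = ∂A₂/∂x − ∂A₁/∂y = -24*x^3 - 5*z
∇×A = (5*x - 6*y^2, 0, -24*x^3 - 5*z)
At (-2, -3, 1): (-64, 0, 187).

(-64, 0, 187)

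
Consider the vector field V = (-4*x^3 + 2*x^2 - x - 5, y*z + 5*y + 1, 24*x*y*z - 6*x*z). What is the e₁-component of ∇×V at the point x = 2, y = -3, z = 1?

(∇×V)_1 = ∂V₃/∂y − ∂V₂/∂z
= 24*x*z − (y)
= 24*x*z - y
At (2, -3, 1): 51.

51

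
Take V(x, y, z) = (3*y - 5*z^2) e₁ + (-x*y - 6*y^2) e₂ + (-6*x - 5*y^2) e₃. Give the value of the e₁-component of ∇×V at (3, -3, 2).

(∇×V)_1 = ∂V₃/∂y − ∂V₂/∂z
= -10*y − (0)
= -10*y
At (3, -3, 2): 30.

30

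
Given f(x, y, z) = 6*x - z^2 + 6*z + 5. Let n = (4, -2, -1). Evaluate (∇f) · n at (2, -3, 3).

∂f/∂x = 6
∂f/∂y = 0
∂f/∂z = -2*z + 6
∇f at (2, -3, 3) = (6, 0, 0)
∇f · n = (6)(4) + (0)(-2) + (0)(-1) = 24

24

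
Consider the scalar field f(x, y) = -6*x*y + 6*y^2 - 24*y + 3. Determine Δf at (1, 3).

∂²f/∂x² = 0
∂²f/∂y² = 12
∇²f = 12
At (1, 3): 12.

12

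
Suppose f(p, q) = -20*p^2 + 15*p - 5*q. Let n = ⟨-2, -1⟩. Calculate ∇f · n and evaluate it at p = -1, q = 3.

-105

∂f/∂p = -40*p + 15
∂f/∂q = -5
∇f at (-1, 3) = (55, -5)
∇f · n = (55)(-2) + (-5)(-1) = -105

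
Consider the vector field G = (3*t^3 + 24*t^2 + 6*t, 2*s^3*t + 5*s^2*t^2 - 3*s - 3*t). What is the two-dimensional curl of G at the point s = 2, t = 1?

-22

∂G₂/∂s = 6*s^2*t + 10*s*t^2 - 3
∂G₁/∂t = 9*t^2 + 48*t + 6
Scalar curl = 6*s^2*t + 10*s*t^2 - 9*t^2 - 48*t - 9
At (2, 1): -22.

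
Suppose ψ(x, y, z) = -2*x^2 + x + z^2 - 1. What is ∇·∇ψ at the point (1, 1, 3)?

-2

∂²ψ/∂x² = -4
∂²ψ/∂y² = 0
∂²ψ/∂z² = 2
∇²ψ = -2
At (1, 1, 3): -2.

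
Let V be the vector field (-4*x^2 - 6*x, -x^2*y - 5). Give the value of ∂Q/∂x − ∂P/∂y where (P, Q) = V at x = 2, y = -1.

∂V₂/∂x = -2*x*y
∂V₁/∂y = 0
Scalar curl = -2*x*y
At (2, -1): 4.

4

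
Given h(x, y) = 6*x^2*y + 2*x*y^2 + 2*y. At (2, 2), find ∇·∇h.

∂²h/∂x² = 12*y
∂²h/∂y² = 4*x
∇²h = 4*x + 12*y
At (2, 2): 32.

32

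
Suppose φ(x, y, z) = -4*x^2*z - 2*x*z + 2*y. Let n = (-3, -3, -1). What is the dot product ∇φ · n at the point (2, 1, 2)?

122

∂φ/∂x = -8*x*z - 2*z
∂φ/∂y = 2
∂φ/∂z = -4*x^2 - 2*x
∇φ at (2, 1, 2) = (-36, 2, -20)
∇φ · n = (-36)(-3) + (2)(-3) + (-20)(-1) = 122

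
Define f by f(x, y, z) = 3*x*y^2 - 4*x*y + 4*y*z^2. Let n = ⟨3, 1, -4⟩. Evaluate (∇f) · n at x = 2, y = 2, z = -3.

∂f/∂x = 3*y^2 - 4*y
∂f/∂y = 6*x*y - 4*x + 4*z^2
∂f/∂z = 8*y*z
∇f at (2, 2, -3) = (4, 52, -48)
∇f · n = (4)(3) + (52)(1) + (-48)(-4) = 256

256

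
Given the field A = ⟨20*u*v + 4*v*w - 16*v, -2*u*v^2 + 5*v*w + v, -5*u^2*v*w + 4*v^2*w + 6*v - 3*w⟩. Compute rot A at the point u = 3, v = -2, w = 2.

(-106, -128, -60)

(∇×A)₁ = ∂A₃/∂v − ∂A₂/∂w = -5*u^2*w + 8*v*w - 5*v + 6
(∇×A)₂ = ∂A₁/∂w − ∂A₃/∂u = 10*u*v*w + 4*v
(∇×A)₃ = ∂A₂/∂u − ∂A₁/∂v = -20*u - 2*v^2 - 4*w + 16
∇×A = (-5*u^2*w + 8*v*w - 5*v + 6, 10*u*v*w + 4*v, -20*u - 2*v^2 - 4*w + 16)
At (3, -2, 2): (-106, -128, -60).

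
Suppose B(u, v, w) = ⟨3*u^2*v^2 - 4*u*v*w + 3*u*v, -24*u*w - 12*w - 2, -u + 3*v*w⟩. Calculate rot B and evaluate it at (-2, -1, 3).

(∇×B)₁ = ∂B₃/∂v − ∂B₂/∂w = 24*u + 3*w + 12
(∇×B)₂ = ∂B₁/∂w − ∂B₃/∂u = -4*u*v + 1
(∇×B)₃ = ∂B₂/∂u − ∂B₁/∂v = -6*u^2*v + 4*u*w - 3*u - 24*w
∇×B = (24*u + 3*w + 12, -4*u*v + 1, -6*u^2*v + 4*u*w - 3*u - 24*w)
At (-2, -1, 3): (-27, -7, -66).

(-27, -7, -66)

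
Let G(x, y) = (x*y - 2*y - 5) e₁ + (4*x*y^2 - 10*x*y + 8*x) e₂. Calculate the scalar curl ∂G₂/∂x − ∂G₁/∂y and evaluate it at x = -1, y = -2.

∂G₂/∂x = 4*y^2 - 10*y + 8
∂G₁/∂y = x - 2
Scalar curl = -x + 4*y^2 - 10*y + 10
At (-1, -2): 47.

47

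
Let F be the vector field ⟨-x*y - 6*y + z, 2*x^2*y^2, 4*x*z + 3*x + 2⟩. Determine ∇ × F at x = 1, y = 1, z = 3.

(0, -14, 11)

(∇×F)₁ = ∂F₃/∂y − ∂F₂/∂z = 0
(∇×F)₂ = ∂F₁/∂z − ∂F₃/∂x = -4*z - 2
(∇×F)₃ = ∂F₂/∂x − ∂F₁/∂y = 4*x*y^2 + x + 6
∇×F = (0, -4*z - 2, 4*x*y^2 + x + 6)
At (1, 1, 3): (0, -14, 11).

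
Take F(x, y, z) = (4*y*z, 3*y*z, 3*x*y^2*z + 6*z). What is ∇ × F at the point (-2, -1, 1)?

(∇×F)₁ = ∂F₃/∂y − ∂F₂/∂z = 6*x*y*z - 3*y
(∇×F)₂ = ∂F₁/∂z − ∂F₃/∂x = -3*y^2*z + 4*y
(∇×F)₃ = ∂F₂/∂x − ∂F₁/∂y = -4*z
∇×F = (6*x*y*z - 3*y, -3*y^2*z + 4*y, -4*z)
At (-2, -1, 1): (15, -7, -4).

(15, -7, -4)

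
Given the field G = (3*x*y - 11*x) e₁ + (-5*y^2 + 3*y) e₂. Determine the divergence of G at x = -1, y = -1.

∂G₁/∂x = 3*y - 11
∂G₂/∂y = -10*y + 3
∇·G = -7*y - 8
At (-1, -1): -1.

-1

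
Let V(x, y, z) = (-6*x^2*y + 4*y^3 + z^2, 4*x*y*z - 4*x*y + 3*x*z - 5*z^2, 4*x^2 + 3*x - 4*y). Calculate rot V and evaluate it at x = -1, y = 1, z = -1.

(-7, 3, -17)

(∇×V)₁ = ∂V₃/∂y − ∂V₂/∂z = -4*x*y - 3*x + 10*z - 4
(∇×V)₂ = ∂V₁/∂z − ∂V₃/∂x = -8*x + 2*z - 3
(∇×V)₃ = ∂V₂/∂x − ∂V₁/∂y = 6*x^2 - 12*y^2 + 4*y*z - 4*y + 3*z
∇×V = (-4*x*y - 3*x + 10*z - 4, -8*x + 2*z - 3, 6*x^2 - 12*y^2 + 4*y*z - 4*y + 3*z)
At (-1, 1, -1): (-7, 3, -17).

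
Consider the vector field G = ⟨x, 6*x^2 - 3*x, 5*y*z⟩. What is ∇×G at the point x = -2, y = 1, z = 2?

(∇×G)₁ = ∂G₃/∂y − ∂G₂/∂z = 5*z
(∇×G)₂ = ∂G₁/∂z − ∂G₃/∂x = 0
(∇×G)₃ = ∂G₂/∂x − ∂G₁/∂y = 12*x - 3
∇×G = (5*z, 0, 12*x - 3)
At (-2, 1, 2): (10, 0, -27).

(10, 0, -27)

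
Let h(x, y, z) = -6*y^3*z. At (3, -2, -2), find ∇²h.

-144

∂²h/∂x² = 0
∂²h/∂y² = -36*y*z
∂²h/∂z² = 0
∇²h = -36*y*z
At (3, -2, -2): -144.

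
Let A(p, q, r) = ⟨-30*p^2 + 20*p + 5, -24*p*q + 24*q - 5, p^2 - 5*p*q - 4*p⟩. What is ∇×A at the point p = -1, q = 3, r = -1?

(5, 21, -72)

(∇×A)₁ = ∂A₃/∂q − ∂A₂/∂r = -5*p
(∇×A)₂ = ∂A₁/∂r − ∂A₃/∂p = -2*p + 5*q + 4
(∇×A)₃ = ∂A₂/∂p − ∂A₁/∂q = -24*q
∇×A = (-5*p, -2*p + 5*q + 4, -24*q)
At (-1, 3, -1): (5, 21, -72).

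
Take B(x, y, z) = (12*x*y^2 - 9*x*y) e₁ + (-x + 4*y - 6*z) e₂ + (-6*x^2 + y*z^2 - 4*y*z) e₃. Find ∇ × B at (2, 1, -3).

(27, 24, -31)

(∇×B)₁ = ∂B₃/∂y − ∂B₂/∂z = z^2 - 4*z + 6
(∇×B)₂ = ∂B₁/∂z − ∂B₃/∂x = 12*x
(∇×B)₃ = ∂B₂/∂x − ∂B₁/∂y = -24*x*y + 9*x - 1
∇×B = (z^2 - 4*z + 6, 12*x, -24*x*y + 9*x - 1)
At (2, 1, -3): (27, 24, -31).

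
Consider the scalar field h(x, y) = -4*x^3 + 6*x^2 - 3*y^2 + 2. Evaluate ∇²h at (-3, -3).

78

∂²h/∂x² = 12*(-2*x + 1)
∂²h/∂y² = -6
∇²h = -24*x + 6
At (-3, -3): 78.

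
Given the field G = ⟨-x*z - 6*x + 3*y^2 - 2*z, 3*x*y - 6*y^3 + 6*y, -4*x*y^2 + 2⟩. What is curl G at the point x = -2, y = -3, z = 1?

(-48, 36, 9)

(∇×G)₁ = ∂G₃/∂y − ∂G₂/∂z = -8*x*y
(∇×G)₂ = ∂G₁/∂z − ∂G₃/∂x = -x + 4*y^2 - 2
(∇×G)₃ = ∂G₂/∂x − ∂G₁/∂y = -3*y
∇×G = (-8*x*y, -x + 4*y^2 - 2, -3*y)
At (-2, -3, 1): (-48, 36, 9).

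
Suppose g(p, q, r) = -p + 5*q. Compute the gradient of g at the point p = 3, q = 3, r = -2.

(-1, 5, 0)

∂g/∂p = -1
∂g/∂q = 5
∂g/∂r = 0
∇g = (-1, 5, 0)
At (3, 3, -2): (-1, 5, 0).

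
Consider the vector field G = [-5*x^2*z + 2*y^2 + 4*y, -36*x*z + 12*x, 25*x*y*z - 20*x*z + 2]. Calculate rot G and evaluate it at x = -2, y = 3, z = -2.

(28, 90, 68)

(∇×G)₁ = ∂G₃/∂y − ∂G₂/∂z = 25*x*z + 36*x
(∇×G)₂ = ∂G₁/∂z − ∂G₃/∂x = -5*x^2 - 25*y*z + 20*z
(∇×G)₃ = ∂G₂/∂x − ∂G₁/∂y = -4*y - 36*z + 8
∇×G = (25*x*z + 36*x, -5*x^2 - 25*y*z + 20*z, -4*y - 36*z + 8)
At (-2, 3, -2): (28, 90, 68).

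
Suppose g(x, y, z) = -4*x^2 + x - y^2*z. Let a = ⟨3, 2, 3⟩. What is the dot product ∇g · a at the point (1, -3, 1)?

-36

∂g/∂x = -8*x + 1
∂g/∂y = -2*y*z
∂g/∂z = -y^2
∇g at (1, -3, 1) = (-7, 6, -9)
∇g · a = (-7)(3) + (6)(2) + (-9)(3) = -36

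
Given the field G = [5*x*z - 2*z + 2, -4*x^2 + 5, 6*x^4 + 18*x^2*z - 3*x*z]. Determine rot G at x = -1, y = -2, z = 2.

(∇×G)₁ = ∂G₃/∂y − ∂G₂/∂z = 0
(∇×G)₂ = ∂G₁/∂z − ∂G₃/∂x = -24*x^3 - 36*x*z + 5*x + 3*z - 2
(∇×G)₃ = ∂G₂/∂x − ∂G₁/∂y = -8*x
∇×G = (0, -24*x^3 - 36*x*z + 5*x + 3*z - 2, -8*x)
At (-1, -2, 2): (0, 95, 8).

(0, 95, 8)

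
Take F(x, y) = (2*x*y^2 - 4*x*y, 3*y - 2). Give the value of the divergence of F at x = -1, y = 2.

3

∂F₁/∂x = 2*y^2 - 4*y
∂F₂/∂y = 3
∇·F = 2*y^2 - 4*y + 3
At (-1, 2): 3.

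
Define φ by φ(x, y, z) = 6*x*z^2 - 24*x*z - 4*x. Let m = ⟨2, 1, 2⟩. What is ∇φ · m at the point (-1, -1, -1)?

124

∂φ/∂x = 6*z^2 - 24*z - 4
∂φ/∂y = 0
∂φ/∂z = 12*x*z - 24*x
∇φ at (-1, -1, -1) = (26, 0, 36)
∇φ · m = (26)(2) + (0)(1) + (36)(2) = 124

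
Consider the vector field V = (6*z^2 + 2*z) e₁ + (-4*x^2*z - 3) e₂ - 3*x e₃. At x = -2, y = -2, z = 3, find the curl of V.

(∇×V)₁ = ∂V₃/∂y − ∂V₂/∂z = 4*x^2
(∇×V)₂ = ∂V₁/∂z − ∂V₃/∂x = 12*z + 5
(∇×V)₃ = ∂V₂/∂x − ∂V₁/∂y = -8*x*z
∇×V = (4*x^2, 12*z + 5, -8*x*z)
At (-2, -2, 3): (16, 41, 48).

(16, 41, 48)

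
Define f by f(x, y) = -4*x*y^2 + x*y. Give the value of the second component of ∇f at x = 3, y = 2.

(∇f)_2 = ∂f/∂y = -8*x*y + x
At (3, 2): -45.

-45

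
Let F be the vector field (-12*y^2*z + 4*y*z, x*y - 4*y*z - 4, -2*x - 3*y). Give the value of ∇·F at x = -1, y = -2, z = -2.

∂F₁/∂x = 0
∂F₂/∂y = x - 4*z
∂F₃/∂z = 0
∇·F = x - 4*z
At (-1, -2, -2): 7.

7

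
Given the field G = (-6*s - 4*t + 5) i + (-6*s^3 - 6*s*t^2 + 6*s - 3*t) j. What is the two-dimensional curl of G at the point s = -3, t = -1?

-158

∂G₂/∂s = -18*s^2 - 6*t^2 + 6
∂G₁/∂t = -4
Scalar curl = -18*s^2 - 6*t^2 + 10
At (-3, -1): -158.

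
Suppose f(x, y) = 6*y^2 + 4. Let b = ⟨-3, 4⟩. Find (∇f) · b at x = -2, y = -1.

∂f/∂x = 0
∂f/∂y = 12*y
∇f at (-2, -1) = (0, -12)
∇f · b = (0)(-3) + (-12)(4) = -48

-48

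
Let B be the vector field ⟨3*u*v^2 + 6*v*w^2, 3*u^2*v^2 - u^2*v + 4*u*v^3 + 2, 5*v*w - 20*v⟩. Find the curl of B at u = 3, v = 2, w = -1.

(∇×B)₁ = ∂B₃/∂v − ∂B₂/∂w = 5*w - 20
(∇×B)₂ = ∂B₁/∂w − ∂B₃/∂u = 12*v*w
(∇×B)₃ = ∂B₂/∂u − ∂B₁/∂v = 6*u*v^2 - 8*u*v + 4*v^3 - 6*w^2
∇×B = (5*w - 20, 12*v*w, 6*u*v^2 - 8*u*v + 4*v^3 - 6*w^2)
At (3, 2, -1): (-25, -24, 50).

(-25, -24, 50)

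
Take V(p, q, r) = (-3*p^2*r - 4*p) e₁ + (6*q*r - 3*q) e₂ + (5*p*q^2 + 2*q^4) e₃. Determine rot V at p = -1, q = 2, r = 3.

(∇×V)₁ = ∂V₃/∂q − ∂V₂/∂r = 10*p*q + 8*q^3 - 6*q
(∇×V)₂ = ∂V₁/∂r − ∂V₃/∂p = -3*p^2 - 5*q^2
(∇×V)₃ = ∂V₂/∂p − ∂V₁/∂q = 0
∇×V = (10*p*q + 8*q^3 - 6*q, -3*p^2 - 5*q^2, 0)
At (-1, 2, 3): (32, -23, 0).

(32, -23, 0)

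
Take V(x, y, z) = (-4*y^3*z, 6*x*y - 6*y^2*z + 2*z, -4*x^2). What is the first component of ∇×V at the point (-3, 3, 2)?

(∇×V)_1 = ∂V₃/∂y − ∂V₂/∂z
= 0 − (-6*y^2 + 2)
= 6*y^2 - 2
At (-3, 3, 2): 52.

52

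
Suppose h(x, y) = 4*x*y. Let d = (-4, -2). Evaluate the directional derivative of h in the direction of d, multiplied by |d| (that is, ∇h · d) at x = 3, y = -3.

24

∂h/∂x = 4*y
∂h/∂y = 4*x
∇h at (3, -3) = (-12, 12)
∇h · d = (-12)(-4) + (12)(-2) = 24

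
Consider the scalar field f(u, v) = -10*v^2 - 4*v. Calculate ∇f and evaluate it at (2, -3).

∂f/∂u = 0
∂f/∂v = -20*v - 4
∇f = (0, -20*v - 4)
At (2, -3): (0, 56).

(0, 56)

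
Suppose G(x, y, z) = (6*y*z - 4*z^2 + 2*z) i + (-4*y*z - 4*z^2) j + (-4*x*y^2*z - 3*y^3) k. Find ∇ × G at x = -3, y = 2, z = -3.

(-196, -10, 18)

(∇×G)₁ = ∂G₃/∂y − ∂G₂/∂z = -8*x*y*z - 9*y^2 + 4*y + 8*z
(∇×G)₂ = ∂G₁/∂z − ∂G₃/∂x = 4*y^2*z + 6*y - 8*z + 2
(∇×G)₃ = ∂G₂/∂x − ∂G₁/∂y = -6*z
∇×G = (-8*x*y*z - 9*y^2 + 4*y + 8*z, 4*y^2*z + 6*y - 8*z + 2, -6*z)
At (-3, 2, -3): (-196, -10, 18).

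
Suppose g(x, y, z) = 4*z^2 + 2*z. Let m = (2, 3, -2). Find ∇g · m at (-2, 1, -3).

∂g/∂x = 0
∂g/∂y = 0
∂g/∂z = 8*z + 2
∇g at (-2, 1, -3) = (0, 0, -22)
∇g · m = (0)(2) + (0)(3) + (-22)(-2) = 44

44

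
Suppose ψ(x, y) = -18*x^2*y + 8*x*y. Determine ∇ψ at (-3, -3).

(-348, -186)

∂ψ/∂x = -36*x*y + 8*y
∂ψ/∂y = -18*x^2 + 8*x
∇ψ = (-36*x*y + 8*y, -18*x^2 + 8*x)
At (-3, -3): (-348, -186).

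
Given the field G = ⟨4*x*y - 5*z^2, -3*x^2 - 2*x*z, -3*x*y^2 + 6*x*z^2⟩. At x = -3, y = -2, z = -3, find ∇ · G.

100

∂G₁/∂x = 4*y
∂G₂/∂y = 0
∂G₃/∂z = 12*x*z
∇·G = 12*x*z + 4*y
At (-3, -2, -3): 100.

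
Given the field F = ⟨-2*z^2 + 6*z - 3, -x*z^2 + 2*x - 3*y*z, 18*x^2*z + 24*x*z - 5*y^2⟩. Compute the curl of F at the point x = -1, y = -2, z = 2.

(10, 22, -2)

(∇×F)₁ = ∂F₃/∂y − ∂F₂/∂z = 2*x*z - 7*y
(∇×F)₂ = ∂F₁/∂z − ∂F₃/∂x = -36*x*z - 28*z + 6
(∇×F)₃ = ∂F₂/∂x − ∂F₁/∂y = -z^2 + 2
∇×F = (2*x*z - 7*y, -36*x*z - 28*z + 6, -z^2 + 2)
At (-1, -2, 2): (10, 22, -2).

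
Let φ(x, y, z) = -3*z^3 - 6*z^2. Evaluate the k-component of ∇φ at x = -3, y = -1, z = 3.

-117

(∇φ)_3 = ∂φ/∂z = -9*z^2 - 12*z
At (-3, -1, 3): -117.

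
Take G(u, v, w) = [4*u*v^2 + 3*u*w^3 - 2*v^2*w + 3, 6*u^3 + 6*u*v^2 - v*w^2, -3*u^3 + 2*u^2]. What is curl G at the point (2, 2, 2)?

(8, 92, 80)

(∇×G)₁ = ∂G₃/∂v − ∂G₂/∂w = 2*v*w
(∇×G)₂ = ∂G₁/∂w − ∂G₃/∂u = 9*u^2 + 9*u*w^2 - 4*u - 2*v^2
(∇×G)₃ = ∂G₂/∂u − ∂G₁/∂v = 18*u^2 - 8*u*v + 6*v^2 + 4*v*w
∇×G = (2*v*w, 9*u^2 + 9*u*w^2 - 4*u - 2*v^2, 18*u^2 - 8*u*v + 6*v^2 + 4*v*w)
At (2, 2, 2): (8, 92, 80).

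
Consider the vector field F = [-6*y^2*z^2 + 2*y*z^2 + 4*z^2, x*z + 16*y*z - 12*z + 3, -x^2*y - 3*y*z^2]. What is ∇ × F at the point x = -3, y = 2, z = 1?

(∇×F)₁ = ∂F₃/∂y − ∂F₂/∂z = -x^2 - x - 16*y - 3*z^2 + 12
(∇×F)₂ = ∂F₁/∂z − ∂F₃/∂x = 2*x*y - 12*y^2*z + 4*y*z + 8*z
(∇×F)₃ = ∂F₂/∂x − ∂F₁/∂y = 12*y*z^2 - 2*z^2 + z
∇×F = (-x^2 - x - 16*y - 3*z^2 + 12, 2*x*y - 12*y^2*z + 4*y*z + 8*z, 12*y*z^2 - 2*z^2 + z)
At (-3, 2, 1): (-29, -44, 23).

(-29, -44, 23)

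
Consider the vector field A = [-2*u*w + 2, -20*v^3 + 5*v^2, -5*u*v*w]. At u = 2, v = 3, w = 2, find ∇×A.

(∇×A)₁ = ∂A₃/∂v − ∂A₂/∂w = -5*u*w
(∇×A)₂ = ∂A₁/∂w − ∂A₃/∂u = -2*u + 5*v*w
(∇×A)₃ = ∂A₂/∂u − ∂A₁/∂v = 0
∇×A = (-5*u*w, -2*u + 5*v*w, 0)
At (2, 3, 2): (-20, 26, 0).

(-20, 26, 0)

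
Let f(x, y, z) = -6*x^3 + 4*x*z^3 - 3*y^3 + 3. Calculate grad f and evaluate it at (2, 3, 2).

(-40, -81, 96)

∂f/∂x = -18*x^2 + 4*z^3
∂f/∂y = -9*y^2
∂f/∂z = 12*x*z^2
∇f = (-18*x^2 + 4*z^3, -9*y^2, 12*x*z^2)
At (2, 3, 2): (-40, -81, 96).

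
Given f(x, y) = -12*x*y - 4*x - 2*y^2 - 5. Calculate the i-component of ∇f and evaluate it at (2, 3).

(∇f)_1 = ∂f/∂x = -12*y - 4
At (2, 3): -40.

-40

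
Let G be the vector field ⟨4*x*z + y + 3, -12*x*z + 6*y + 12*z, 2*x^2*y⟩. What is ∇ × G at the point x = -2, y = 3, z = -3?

(∇×G)₁ = ∂G₃/∂y − ∂G₂/∂z = 2*x^2 + 12*x - 12
(∇×G)₂ = ∂G₁/∂z − ∂G₃/∂x = -4*x*y + 4*x
(∇×G)₃ = ∂G₂/∂x − ∂G₁/∂y = -12*z - 1
∇×G = (2*x^2 + 12*x - 12, -4*x*y + 4*x, -12*z - 1)
At (-2, 3, -3): (-28, 16, 35).

(-28, 16, 35)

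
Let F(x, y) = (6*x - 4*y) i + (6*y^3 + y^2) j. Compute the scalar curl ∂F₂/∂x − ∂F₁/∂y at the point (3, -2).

4

∂F₂/∂x = 0
∂F₁/∂y = -4
Scalar curl = 4
At (3, -2): 4.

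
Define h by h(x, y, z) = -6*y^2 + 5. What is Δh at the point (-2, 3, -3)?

∂²h/∂x² = 0
∂²h/∂y² = -12
∂²h/∂z² = 0
∇²h = -12
At (-2, 3, -3): -12.

-12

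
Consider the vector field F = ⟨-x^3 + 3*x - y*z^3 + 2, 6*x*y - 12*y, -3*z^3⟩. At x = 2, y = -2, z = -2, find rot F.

(0, 24, -20)

(∇×F)₁ = ∂F₃/∂y − ∂F₂/∂z = 0
(∇×F)₂ = ∂F₁/∂z − ∂F₃/∂x = -3*y*z^2
(∇×F)₃ = ∂F₂/∂x − ∂F₁/∂y = 6*y + z^3
∇×F = (0, -3*y*z^2, 6*y + z^3)
At (2, -2, -2): (0, 24, -20).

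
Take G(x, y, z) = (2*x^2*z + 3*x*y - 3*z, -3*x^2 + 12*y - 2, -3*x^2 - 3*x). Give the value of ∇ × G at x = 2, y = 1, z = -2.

(∇×G)₁ = ∂G₃/∂y − ∂G₂/∂z = 0
(∇×G)₂ = ∂G₁/∂z − ∂G₃/∂x = 2*x^2 + 6*x
(∇×G)₃ = ∂G₂/∂x − ∂G₁/∂y = -9*x
∇×G = (0, 2*x^2 + 6*x, -9*x)
At (2, 1, -2): (0, 20, -18).

(0, 20, -18)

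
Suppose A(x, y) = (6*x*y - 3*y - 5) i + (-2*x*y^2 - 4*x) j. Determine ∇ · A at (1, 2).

∂A₁/∂x = 6*y
∂A₂/∂y = -4*x*y
∇·A = -4*x*y + 6*y
At (1, 2): 4.

4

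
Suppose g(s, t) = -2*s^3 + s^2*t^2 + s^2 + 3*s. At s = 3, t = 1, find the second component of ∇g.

(∇g)_2 = ∂g/∂t = 2*s^2*t
At (3, 1): 18.

18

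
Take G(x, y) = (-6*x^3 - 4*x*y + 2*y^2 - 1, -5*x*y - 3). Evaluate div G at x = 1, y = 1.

∂G₁/∂x = -18*x^2 - 4*y
∂G₂/∂y = -5*x
∇·G = -18*x^2 - 5*x - 4*y
At (1, 1): -27.

-27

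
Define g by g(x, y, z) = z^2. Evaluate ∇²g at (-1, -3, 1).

2

∂²g/∂x² = 0
∂²g/∂y² = 0
∂²g/∂z² = 2
∇²g = 2
At (-1, -3, 1): 2.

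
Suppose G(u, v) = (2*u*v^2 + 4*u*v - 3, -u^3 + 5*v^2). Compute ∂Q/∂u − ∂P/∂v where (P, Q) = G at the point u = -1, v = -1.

∂G₂/∂u = -3*u^2
∂G₁/∂v = 4*u*v + 4*u
Scalar curl = -3*u^2 - 4*u*v - 4*u
At (-1, -1): -3.

-3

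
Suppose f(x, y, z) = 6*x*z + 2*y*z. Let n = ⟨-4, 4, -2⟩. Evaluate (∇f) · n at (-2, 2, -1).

32

∂f/∂x = 6*z
∂f/∂y = 2*z
∂f/∂z = 6*x + 2*y
∇f at (-2, 2, -1) = (-6, -2, -8)
∇f · n = (-6)(-4) + (-2)(4) + (-8)(-2) = 32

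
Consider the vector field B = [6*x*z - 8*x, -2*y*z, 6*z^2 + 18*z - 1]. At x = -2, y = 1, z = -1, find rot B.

(∇×B)₁ = ∂B₃/∂y − ∂B₂/∂z = 2*y
(∇×B)₂ = ∂B₁/∂z − ∂B₃/∂x = 6*x
(∇×B)₃ = ∂B₂/∂x − ∂B₁/∂y = 0
∇×B = (2*y, 6*x, 0)
At (-2, 1, -1): (2, -12, 0).

(2, -12, 0)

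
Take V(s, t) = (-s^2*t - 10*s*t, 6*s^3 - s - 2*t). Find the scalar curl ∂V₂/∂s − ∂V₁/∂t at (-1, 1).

∂V₂/∂s = 18*s^2 - 1
∂V₁/∂t = -s^2 - 10*s
Scalar curl = 19*s^2 + 10*s - 1
At (-1, 1): 8.

8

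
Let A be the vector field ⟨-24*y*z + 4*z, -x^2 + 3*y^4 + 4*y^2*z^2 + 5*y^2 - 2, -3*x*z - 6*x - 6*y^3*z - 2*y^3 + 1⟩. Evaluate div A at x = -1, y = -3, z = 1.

∂A₁/∂x = 0
∂A₂/∂y = 12*y^3 + 8*y*z^2 + 10*y
∂A₃/∂z = -3*x - 6*y^3
∇·A = -3*x + 6*y^3 + 8*y*z^2 + 10*y
At (-1, -3, 1): -213.

-213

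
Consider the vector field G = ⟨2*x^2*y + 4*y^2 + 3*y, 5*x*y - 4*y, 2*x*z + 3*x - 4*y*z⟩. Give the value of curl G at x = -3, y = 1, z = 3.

(∇×G)₁ = ∂G₃/∂y − ∂G₂/∂z = -4*z
(∇×G)₂ = ∂G₁/∂z − ∂G₃/∂x = -2*z - 3
(∇×G)₃ = ∂G₂/∂x − ∂G₁/∂y = -2*x^2 - 3*y - 3
∇×G = (-4*z, -2*z - 3, -2*x^2 - 3*y - 3)
At (-3, 1, 3): (-12, -9, -24).

(-12, -9, -24)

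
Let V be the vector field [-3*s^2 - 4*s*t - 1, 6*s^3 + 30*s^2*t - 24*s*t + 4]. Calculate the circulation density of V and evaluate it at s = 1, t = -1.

-14

∂V₂/∂s = 18*s^2 + 60*s*t - 24*t
∂V₁/∂t = -4*s
Scalar curl = 18*s^2 + 60*s*t + 4*s - 24*t
At (1, -1): -14.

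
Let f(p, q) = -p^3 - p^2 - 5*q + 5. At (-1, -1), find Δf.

4

∂²f/∂p² = -2*(3*p + 1)
∂²f/∂q² = 0
∇²f = -6*p - 2
At (-1, -1): 4.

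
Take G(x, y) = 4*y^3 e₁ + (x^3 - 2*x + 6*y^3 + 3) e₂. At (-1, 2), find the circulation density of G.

∂G₂/∂x = 3*x^2 - 2
∂G₁/∂y = 12*y^2
Scalar curl = 3*x^2 - 12*y^2 - 2
At (-1, 2): -47.

-47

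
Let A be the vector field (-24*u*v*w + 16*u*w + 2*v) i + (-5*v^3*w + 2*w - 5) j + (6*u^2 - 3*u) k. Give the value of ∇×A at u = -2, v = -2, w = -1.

(∇×A)₁ = ∂A₃/∂v − ∂A₂/∂w = 5*v^3 - 2
(∇×A)₂ = ∂A₁/∂w − ∂A₃/∂u = -24*u*v + 4*u + 3
(∇×A)₃ = ∂A₂/∂u − ∂A₁/∂v = 24*u*w - 2
∇×A = (5*v^3 - 2, -24*u*v + 4*u + 3, 24*u*w - 2)
At (-2, -2, -1): (-42, -101, 46).

(-42, -101, 46)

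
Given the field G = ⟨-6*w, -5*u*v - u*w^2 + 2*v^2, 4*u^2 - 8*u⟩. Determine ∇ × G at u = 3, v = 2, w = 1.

(∇×G)₁ = ∂G₃/∂v − ∂G₂/∂w = 2*u*w
(∇×G)₂ = ∂G₁/∂w − ∂G₃/∂u = -8*u + 2
(∇×G)₃ = ∂G₂/∂u − ∂G₁/∂v = -5*v - w^2
∇×G = (2*u*w, -8*u + 2, -5*v - w^2)
At (3, 2, 1): (6, -22, -11).

(6, -22, -11)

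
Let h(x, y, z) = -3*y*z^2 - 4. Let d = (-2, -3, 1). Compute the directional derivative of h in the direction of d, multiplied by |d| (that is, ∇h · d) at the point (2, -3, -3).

27

∂h/∂x = 0
∂h/∂y = -3*z^2
∂h/∂z = -6*y*z
∇h at (2, -3, -3) = (0, -27, -54)
∇h · d = (0)(-2) + (-27)(-3) + (-54)(1) = 27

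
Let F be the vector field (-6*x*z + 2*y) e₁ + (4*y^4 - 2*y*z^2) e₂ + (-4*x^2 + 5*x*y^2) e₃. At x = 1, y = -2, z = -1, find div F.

-124

∂F₁/∂x = -6*z
∂F₂/∂y = 16*y^3 - 2*z^2
∂F₃/∂z = 0
∇·F = 16*y^3 - 2*z^2 - 6*z
At (1, -2, -1): -124.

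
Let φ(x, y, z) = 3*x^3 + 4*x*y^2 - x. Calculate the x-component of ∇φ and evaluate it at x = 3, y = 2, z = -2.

96

(∇φ)_1 = ∂φ/∂x = 9*x^2 + 4*y^2 - 1
At (3, 2, -2): 96.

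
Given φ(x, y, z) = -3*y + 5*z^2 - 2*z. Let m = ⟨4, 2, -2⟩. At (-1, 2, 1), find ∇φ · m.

-22

∂φ/∂x = 0
∂φ/∂y = -3
∂φ/∂z = 10*z - 2
∇φ at (-1, 2, 1) = (0, -3, 8)
∇φ · m = (0)(4) + (-3)(2) + (8)(-2) = -22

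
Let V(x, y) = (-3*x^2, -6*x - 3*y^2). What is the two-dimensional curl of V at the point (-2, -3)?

-6

∂V₂/∂x = -6
∂V₁/∂y = 0
Scalar curl = -6
At (-2, -3): -6.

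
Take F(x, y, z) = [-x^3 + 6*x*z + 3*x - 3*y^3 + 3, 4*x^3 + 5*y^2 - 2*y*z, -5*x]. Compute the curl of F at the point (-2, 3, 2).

(∇×F)₁ = ∂F₃/∂y − ∂F₂/∂z = 2*y
(∇×F)₂ = ∂F₁/∂z − ∂F₃/∂x = 6*x + 5
(∇×F)₃ = ∂F₂/∂x − ∂F₁/∂y = 12*x^2 + 9*y^2
∇×F = (2*y, 6*x + 5, 12*x^2 + 9*y^2)
At (-2, 3, 2): (6, -7, 129).

(6, -7, 129)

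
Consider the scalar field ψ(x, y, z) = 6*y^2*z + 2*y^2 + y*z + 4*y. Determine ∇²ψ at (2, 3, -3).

-32

∂²ψ/∂x² = 0
∂²ψ/∂y² = 4*(3*z + 1)
∂²ψ/∂z² = 0
∇²ψ = 12*z + 4
At (2, 3, -3): -32.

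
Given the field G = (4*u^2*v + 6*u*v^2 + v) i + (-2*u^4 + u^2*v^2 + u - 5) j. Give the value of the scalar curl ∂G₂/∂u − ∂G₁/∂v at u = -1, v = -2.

-28

∂G₂/∂u = -8*u^3 + 2*u*v^2 + 1
∂G₁/∂v = 4*u^2 + 12*u*v + 1
Scalar curl = -8*u^3 - 4*u^2 + 2*u*v^2 - 12*u*v
At (-1, -2): -28.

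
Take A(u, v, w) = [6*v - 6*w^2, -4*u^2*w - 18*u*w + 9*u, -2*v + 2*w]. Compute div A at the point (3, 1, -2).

∂A₁/∂u = 0
∂A₂/∂v = 0
∂A₃/∂w = 2
∇·A = 2
At (3, 1, -2): 2.

2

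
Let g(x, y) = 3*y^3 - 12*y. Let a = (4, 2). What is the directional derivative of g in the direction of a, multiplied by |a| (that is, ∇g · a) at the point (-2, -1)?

-6

∂g/∂x = 0
∂g/∂y = 9*y^2 - 12
∇g at (-2, -1) = (0, -3)
∇g · a = (0)(4) + (-3)(2) = -6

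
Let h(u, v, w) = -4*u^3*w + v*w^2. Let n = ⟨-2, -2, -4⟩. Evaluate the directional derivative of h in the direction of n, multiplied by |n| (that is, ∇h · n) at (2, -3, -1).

∂h/∂u = -12*u^2*w
∂h/∂v = w^2
∂h/∂w = -4*u^3 + 2*v*w
∇h at (2, -3, -1) = (48, 1, -26)
∇h · n = (48)(-2) + (1)(-2) + (-26)(-4) = 6

6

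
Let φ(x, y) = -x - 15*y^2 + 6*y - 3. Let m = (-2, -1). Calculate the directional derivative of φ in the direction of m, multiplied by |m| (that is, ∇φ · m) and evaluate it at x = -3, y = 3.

86

∂φ/∂x = -1
∂φ/∂y = -30*y + 6
∇φ at (-3, 3) = (-1, -84)
∇φ · m = (-1)(-2) + (-84)(-1) = 86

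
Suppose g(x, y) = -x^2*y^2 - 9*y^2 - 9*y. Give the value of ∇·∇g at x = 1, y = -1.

∂²g/∂x² = -2*y^2
∂²g/∂y² = -2*(x^2 + 9)
∇²g = -2*x^2 - 2*y^2 - 18
At (1, -1): -22.

-22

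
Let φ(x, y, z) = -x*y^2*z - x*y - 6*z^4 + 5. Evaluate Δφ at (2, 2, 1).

-76

∂²φ/∂x² = 0
∂²φ/∂y² = -2*x*z
∂²φ/∂z² = -72*z^2
∇²φ = -2*x*z - 72*z^2
At (2, 2, 1): -76.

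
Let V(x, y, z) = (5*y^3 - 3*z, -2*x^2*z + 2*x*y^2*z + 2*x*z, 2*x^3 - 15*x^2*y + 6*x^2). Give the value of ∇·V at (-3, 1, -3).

36

∂V₁/∂x = 0
∂V₂/∂y = 4*x*y*z
∂V₃/∂z = 0
∇·V = 4*x*y*z
At (-3, 1, -3): 36.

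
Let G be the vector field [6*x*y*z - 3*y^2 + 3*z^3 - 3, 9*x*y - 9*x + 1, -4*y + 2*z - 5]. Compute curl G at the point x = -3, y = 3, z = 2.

(-4, -18, 72)

(∇×G)₁ = ∂G₃/∂y − ∂G₂/∂z = -4
(∇×G)₂ = ∂G₁/∂z − ∂G₃/∂x = 6*x*y + 9*z^2
(∇×G)₃ = ∂G₂/∂x − ∂G₁/∂y = -6*x*z + 15*y - 9
∇×G = (-4, 6*x*y + 9*z^2, -6*x*z + 15*y - 9)
At (-3, 3, 2): (-4, -18, 72).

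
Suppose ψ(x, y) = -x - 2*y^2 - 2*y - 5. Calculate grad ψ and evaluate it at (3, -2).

(-1, 6)

∂ψ/∂x = -1
∂ψ/∂y = -4*y - 2
∇ψ = (-1, -4*y - 2)
At (3, -2): (-1, 6).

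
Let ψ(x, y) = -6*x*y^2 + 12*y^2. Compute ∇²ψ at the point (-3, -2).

∂²ψ/∂x² = 0
∂²ψ/∂y² = 12*(-x + 2)
∇²ψ = -12*x + 24
At (-3, -2): 60.

60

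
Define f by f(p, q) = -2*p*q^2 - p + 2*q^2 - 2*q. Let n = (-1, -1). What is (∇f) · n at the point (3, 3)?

45

∂f/∂p = -2*q^2 - 1
∂f/∂q = -4*p*q + 4*q - 2
∇f at (3, 3) = (-19, -26)
∇f · n = (-19)(-1) + (-26)(-1) = 45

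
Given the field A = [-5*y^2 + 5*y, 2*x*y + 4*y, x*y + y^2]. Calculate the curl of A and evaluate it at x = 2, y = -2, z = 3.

(∇×A)₁ = ∂A₃/∂y − ∂A₂/∂z = x + 2*y
(∇×A)₂ = ∂A₁/∂z − ∂A₃/∂x = -y
(∇×A)₃ = ∂A₂/∂x − ∂A₁/∂y = 12*y - 5
∇×A = (x + 2*y, -y, 12*y - 5)
At (2, -2, 3): (-2, 2, -29).

(-2, 2, -29)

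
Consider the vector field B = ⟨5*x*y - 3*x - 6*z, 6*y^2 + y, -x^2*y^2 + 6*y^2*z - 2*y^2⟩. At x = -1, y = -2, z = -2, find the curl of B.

(∇×B)₁ = ∂B₃/∂y − ∂B₂/∂z = -2*x^2*y + 12*y*z - 4*y
(∇×B)₂ = ∂B₁/∂z − ∂B₃/∂x = 2*x*y^2 - 6
(∇×B)₃ = ∂B₂/∂x − ∂B₁/∂y = -5*x
∇×B = (-2*x^2*y + 12*y*z - 4*y, 2*x*y^2 - 6, -5*x)
At (-1, -2, -2): (60, -14, 5).

(60, -14, 5)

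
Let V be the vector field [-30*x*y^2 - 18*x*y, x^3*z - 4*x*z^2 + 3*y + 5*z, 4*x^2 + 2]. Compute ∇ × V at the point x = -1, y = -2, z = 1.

(-12, 8, 101)

(∇×V)₁ = ∂V₃/∂y − ∂V₂/∂z = -x^3 + 8*x*z - 5
(∇×V)₂ = ∂V₁/∂z − ∂V₃/∂x = -8*x
(∇×V)₃ = ∂V₂/∂x − ∂V₁/∂y = 3*x^2*z + 60*x*y + 18*x - 4*z^2
∇×V = (-x^3 + 8*x*z - 5, -8*x, 3*x^2*z + 60*x*y + 18*x - 4*z^2)
At (-1, -2, 1): (-12, 8, 101).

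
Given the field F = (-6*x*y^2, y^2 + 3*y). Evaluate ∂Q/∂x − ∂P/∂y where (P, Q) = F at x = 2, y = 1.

24

∂F₂/∂x = 0
∂F₁/∂y = -12*x*y
Scalar curl = 12*x*y
At (2, 1): 24.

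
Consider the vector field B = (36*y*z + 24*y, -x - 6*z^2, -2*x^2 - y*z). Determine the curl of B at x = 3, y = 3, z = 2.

(22, 120, -97)

(∇×B)₁ = ∂B₃/∂y − ∂B₂/∂z = 11*z
(∇×B)₂ = ∂B₁/∂z − ∂B₃/∂x = 4*x + 36*y
(∇×B)₃ = ∂B₂/∂x − ∂B₁/∂y = -36*z - 25
∇×B = (11*z, 4*x + 36*y, -36*z - 25)
At (3, 3, 2): (22, 120, -97).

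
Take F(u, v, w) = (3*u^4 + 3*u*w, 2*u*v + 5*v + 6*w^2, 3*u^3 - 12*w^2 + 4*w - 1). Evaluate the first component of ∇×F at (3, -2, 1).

(∇×F)_1 = ∂F₃/∂v − ∂F₂/∂w
= 0 − (12*w)
= -12*w
At (3, -2, 1): -12.

-12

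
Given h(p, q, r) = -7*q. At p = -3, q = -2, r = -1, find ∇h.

(0, -7, 0)

∂h/∂p = 0
∂h/∂q = -7
∂h/∂r = 0
∇h = (0, -7, 0)
At (-3, -2, -1): (0, -7, 0).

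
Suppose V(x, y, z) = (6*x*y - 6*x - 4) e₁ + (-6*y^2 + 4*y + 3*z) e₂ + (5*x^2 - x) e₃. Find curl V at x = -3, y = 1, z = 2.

(-3, 31, 18)

(∇×V)₁ = ∂V₃/∂y − ∂V₂/∂z = -3
(∇×V)₂ = ∂V₁/∂z − ∂V₃/∂x = -10*x + 1
(∇×V)₃ = ∂V₂/∂x − ∂V₁/∂y = -6*x
∇×V = (-3, -10*x + 1, -6*x)
At (-3, 1, 2): (-3, 31, 18).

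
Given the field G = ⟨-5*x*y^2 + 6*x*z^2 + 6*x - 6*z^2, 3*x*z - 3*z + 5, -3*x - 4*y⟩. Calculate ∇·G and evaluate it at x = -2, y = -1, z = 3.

∂G₁/∂x = -5*y^2 + 6*z^2 + 6
∂G₂/∂y = 0
∂G₃/∂z = 0
∇·G = -5*y^2 + 6*z^2 + 6
At (-2, -1, 3): 55.

55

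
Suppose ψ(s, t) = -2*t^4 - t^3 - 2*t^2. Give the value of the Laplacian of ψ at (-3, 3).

∂²ψ/∂s² = 0
∂²ψ/∂t² = -2*(12*t^2 + 3*t + 2)
∇²ψ = -24*t^2 - 6*t - 4
At (-3, 3): -238.

-238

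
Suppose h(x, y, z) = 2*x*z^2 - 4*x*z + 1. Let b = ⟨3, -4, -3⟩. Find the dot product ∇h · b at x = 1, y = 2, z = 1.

∂h/∂x = 2*z^2 - 4*z
∂h/∂y = 0
∂h/∂z = 4*x*z - 4*x
∇h at (1, 2, 1) = (-2, 0, 0)
∇h · b = (-2)(3) + (0)(-4) + (0)(-3) = -6

-6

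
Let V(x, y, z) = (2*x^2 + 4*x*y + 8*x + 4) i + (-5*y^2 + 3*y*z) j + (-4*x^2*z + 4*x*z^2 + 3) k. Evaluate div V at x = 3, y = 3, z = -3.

-115

∂V₁/∂x = 4*x + 4*y + 8
∂V₂/∂y = -10*y + 3*z
∂V₃/∂z = -4*x^2 + 8*x*z
∇·V = -4*x^2 + 8*x*z + 4*x - 6*y + 3*z + 8
At (3, 3, -3): -115.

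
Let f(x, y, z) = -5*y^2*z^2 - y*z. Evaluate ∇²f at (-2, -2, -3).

∂²f/∂x² = 0
∂²f/∂y² = -10*z^2
∂²f/∂z² = -10*y^2
∇²f = -10*y^2 - 10*z^2
At (-2, -2, -3): -130.

-130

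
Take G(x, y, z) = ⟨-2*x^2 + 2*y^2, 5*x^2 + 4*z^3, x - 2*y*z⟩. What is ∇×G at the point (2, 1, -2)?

(-44, -1, 16)

(∇×G)₁ = ∂G₃/∂y − ∂G₂/∂z = -12*z^2 - 2*z
(∇×G)₂ = ∂G₁/∂z − ∂G₃/∂x = -1
(∇×G)₃ = ∂G₂/∂x − ∂G₁/∂y = 10*x - 4*y
∇×G = (-12*z^2 - 2*z, -1, 10*x - 4*y)
At (2, 1, -2): (-44, -1, 16).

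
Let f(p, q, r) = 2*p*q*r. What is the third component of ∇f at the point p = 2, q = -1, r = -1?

-4

(∇f)_3 = ∂f/∂r = 2*p*q
At (2, -1, -1): -4.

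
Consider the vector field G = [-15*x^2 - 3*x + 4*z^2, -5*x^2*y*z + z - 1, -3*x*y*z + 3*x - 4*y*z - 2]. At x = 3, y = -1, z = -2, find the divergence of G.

10

∂G₁/∂x = -30*x - 3
∂G₂/∂y = -5*x^2*z
∂G₃/∂z = -3*x*y - 4*y
∇·G = -5*x^2*z - 3*x*y - 30*x - 4*y - 3
At (3, -1, -2): 10.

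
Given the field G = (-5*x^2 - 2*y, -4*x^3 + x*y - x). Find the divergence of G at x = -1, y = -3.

9

∂G₁/∂x = -10*x
∂G₂/∂y = x
∇·G = -9*x
At (-1, -3): 9.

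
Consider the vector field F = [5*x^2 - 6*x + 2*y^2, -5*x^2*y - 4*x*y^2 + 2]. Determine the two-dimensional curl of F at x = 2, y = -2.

32

∂F₂/∂x = -10*x*y - 4*y^2
∂F₁/∂y = 4*y
Scalar curl = -10*x*y - 4*y^2 - 4*y
At (2, -2): 32.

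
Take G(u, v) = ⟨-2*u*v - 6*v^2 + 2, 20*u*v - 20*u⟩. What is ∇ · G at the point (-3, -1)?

∂G₁/∂u = -2*v
∂G₂/∂v = 20*u
∇·G = 20*u - 2*v
At (-3, -1): -58.

-58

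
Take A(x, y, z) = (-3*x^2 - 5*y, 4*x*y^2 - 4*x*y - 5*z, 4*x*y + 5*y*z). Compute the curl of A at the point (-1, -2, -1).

(-4, 8, 29)

(∇×A)₁ = ∂A₃/∂y − ∂A₂/∂z = 4*x + 5*z + 5
(∇×A)₂ = ∂A₁/∂z − ∂A₃/∂x = -4*y
(∇×A)₃ = ∂A₂/∂x − ∂A₁/∂y = 4*y^2 - 4*y + 5
∇×A = (4*x + 5*z + 5, -4*y, 4*y^2 - 4*y + 5)
At (-1, -2, -1): (-4, 8, 29).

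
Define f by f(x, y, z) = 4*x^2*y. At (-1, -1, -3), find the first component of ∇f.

(∇f)_1 = ∂f/∂x = 8*x*y
At (-1, -1, -3): 8.

8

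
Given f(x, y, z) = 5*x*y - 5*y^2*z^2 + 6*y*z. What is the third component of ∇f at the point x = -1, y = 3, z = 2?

-162

(∇f)_3 = ∂f/∂z = -10*y^2*z + 6*y
At (-1, 3, 2): -162.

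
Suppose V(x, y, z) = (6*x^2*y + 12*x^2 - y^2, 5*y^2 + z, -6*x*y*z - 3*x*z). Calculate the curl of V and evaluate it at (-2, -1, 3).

(∇×V)₁ = ∂V₃/∂y − ∂V₂/∂z = -6*x*z - 1
(∇×V)₂ = ∂V₁/∂z − ∂V₃/∂x = 6*y*z + 3*z
(∇×V)₃ = ∂V₂/∂x − ∂V₁/∂y = -6*x^2 + 2*y
∇×V = (-6*x*z - 1, 6*y*z + 3*z, -6*x^2 + 2*y)
At (-2, -1, 3): (35, -9, -26).

(35, -9, -26)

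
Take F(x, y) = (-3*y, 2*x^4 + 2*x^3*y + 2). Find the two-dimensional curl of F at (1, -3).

-7

∂F₂/∂x = 8*x^3 + 6*x^2*y
∂F₁/∂y = -3
Scalar curl = 8*x^3 + 6*x^2*y + 3
At (1, -3): -7.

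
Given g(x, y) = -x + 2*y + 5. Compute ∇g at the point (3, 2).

∂g/∂x = -1
∂g/∂y = 2
∇g = (-1, 2)
At (3, 2): (-1, 2).

(-1, 2)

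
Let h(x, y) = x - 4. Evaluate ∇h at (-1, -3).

(1, 0)

∂h/∂x = 1
∂h/∂y = 0
∇h = (1, 0)
At (-1, -3): (1, 0).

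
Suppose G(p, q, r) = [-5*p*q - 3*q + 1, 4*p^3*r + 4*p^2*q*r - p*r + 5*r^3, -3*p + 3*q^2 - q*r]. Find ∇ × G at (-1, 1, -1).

(∇×G)₁ = ∂G₃/∂q − ∂G₂/∂r = -4*p^3 - 4*p^2*q + p + 6*q - 15*r^2 - r
(∇×G)₂ = ∂G₁/∂r − ∂G₃/∂p = 3
(∇×G)₃ = ∂G₂/∂p − ∂G₁/∂q = 12*p^2*r + 8*p*q*r + 5*p - r + 3
∇×G = (-4*p^3 - 4*p^2*q + p + 6*q - 15*r^2 - r, 3, 12*p^2*r + 8*p*q*r + 5*p - r + 3)
At (-1, 1, -1): (-9, 3, -5).

(-9, 3, -5)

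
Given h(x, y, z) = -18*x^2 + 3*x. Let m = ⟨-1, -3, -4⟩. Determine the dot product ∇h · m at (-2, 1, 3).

-75

∂h/∂x = -36*x + 3
∂h/∂y = 0
∂h/∂z = 0
∇h at (-2, 1, 3) = (75, 0, 0)
∇h · m = (75)(-1) + (0)(-3) + (0)(-4) = -75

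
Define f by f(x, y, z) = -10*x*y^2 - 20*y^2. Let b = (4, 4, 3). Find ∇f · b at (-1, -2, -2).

0

∂f/∂x = -10*y^2
∂f/∂y = -20*x*y - 40*y
∂f/∂z = 0
∇f at (-1, -2, -2) = (-40, 40, 0)
∇f · b = (-40)(4) + (40)(4) + (0)(3) = 0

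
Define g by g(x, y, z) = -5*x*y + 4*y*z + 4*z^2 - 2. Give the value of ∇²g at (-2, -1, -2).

∂²g/∂x² = 0
∂²g/∂y² = 0
∂²g/∂z² = 8
∇²g = 8
At (-2, -1, -2): 8.

8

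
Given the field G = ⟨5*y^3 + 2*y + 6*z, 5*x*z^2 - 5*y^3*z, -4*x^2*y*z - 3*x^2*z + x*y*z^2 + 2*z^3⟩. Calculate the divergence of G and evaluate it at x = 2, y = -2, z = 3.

-130

∂G₁/∂x = 0
∂G₂/∂y = -15*y^2*z
∂G₃/∂z = -4*x^2*y - 3*x^2 + 2*x*y*z + 6*z^2
∇·G = -4*x^2*y - 3*x^2 + 2*x*y*z - 15*y^2*z + 6*z^2
At (2, -2, 3): -130.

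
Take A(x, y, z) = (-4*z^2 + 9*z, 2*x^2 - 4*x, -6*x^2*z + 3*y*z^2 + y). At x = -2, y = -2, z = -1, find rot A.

(4, 41, -12)

(∇×A)₁ = ∂A₃/∂y − ∂A₂/∂z = 3*z^2 + 1
(∇×A)₂ = ∂A₁/∂z − ∂A₃/∂x = 12*x*z - 8*z + 9
(∇×A)₃ = ∂A₂/∂x − ∂A₁/∂y = 4*x - 4
∇×A = (3*z^2 + 1, 12*x*z - 8*z + 9, 4*x - 4)
At (-2, -2, -1): (4, 41, -12).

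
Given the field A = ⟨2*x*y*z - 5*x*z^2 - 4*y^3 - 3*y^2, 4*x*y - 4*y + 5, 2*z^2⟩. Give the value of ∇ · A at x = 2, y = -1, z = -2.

-20

∂A₁/∂x = 2*y*z - 5*z^2
∂A₂/∂y = 4*x - 4
∂A₃/∂z = 4*z
∇·A = 4*x + 2*y*z - 5*z^2 + 4*z - 4
At (2, -1, -2): -20.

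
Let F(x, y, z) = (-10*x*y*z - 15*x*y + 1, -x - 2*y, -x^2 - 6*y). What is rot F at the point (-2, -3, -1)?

(∇×F)₁ = ∂F₃/∂y − ∂F₂/∂z = -6
(∇×F)₂ = ∂F₁/∂z − ∂F₃/∂x = -10*x*y + 2*x
(∇×F)₃ = ∂F₂/∂x − ∂F₁/∂y = 10*x*z + 15*x - 1
∇×F = (-6, -10*x*y + 2*x, 10*x*z + 15*x - 1)
At (-2, -3, -1): (-6, -64, -11).

(-6, -64, -11)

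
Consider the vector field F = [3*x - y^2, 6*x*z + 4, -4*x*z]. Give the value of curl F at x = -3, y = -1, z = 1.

(18, 4, 4)

(∇×F)₁ = ∂F₃/∂y − ∂F₂/∂z = -6*x
(∇×F)₂ = ∂F₁/∂z − ∂F₃/∂x = 4*z
(∇×F)₃ = ∂F₂/∂x − ∂F₁/∂y = 2*y + 6*z
∇×F = (-6*x, 4*z, 2*y + 6*z)
At (-3, -1, 1): (18, 4, 4).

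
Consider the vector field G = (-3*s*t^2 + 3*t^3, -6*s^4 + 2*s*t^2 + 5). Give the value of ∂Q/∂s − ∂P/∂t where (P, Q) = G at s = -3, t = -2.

∂G₂/∂s = -24*s^3 + 2*t^2
∂G₁/∂t = -6*s*t + 9*t^2
Scalar curl = -24*s^3 + 6*s*t - 7*t^2
At (-3, -2): 656.

656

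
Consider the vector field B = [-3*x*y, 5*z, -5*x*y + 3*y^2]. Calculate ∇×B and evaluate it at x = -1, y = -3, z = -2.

(∇×B)₁ = ∂B₃/∂y − ∂B₂/∂z = -5*x + 6*y - 5
(∇×B)₂ = ∂B₁/∂z − ∂B₃/∂x = 5*y
(∇×B)₃ = ∂B₂/∂x − ∂B₁/∂y = 3*x
∇×B = (-5*x + 6*y - 5, 5*y, 3*x)
At (-1, -3, -2): (-18, -15, -3).

(-18, -15, -3)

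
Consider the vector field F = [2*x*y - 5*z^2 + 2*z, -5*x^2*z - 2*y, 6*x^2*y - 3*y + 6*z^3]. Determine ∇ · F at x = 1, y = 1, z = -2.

72

∂F₁/∂x = 2*y
∂F₂/∂y = -2
∂F₃/∂z = 18*z^2
∇·F = 2*y + 18*z^2 - 2
At (1, 1, -2): 72.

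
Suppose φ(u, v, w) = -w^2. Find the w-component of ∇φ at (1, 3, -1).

2

(∇φ)_3 = ∂φ/∂w = -2*w
At (1, 3, -1): 2.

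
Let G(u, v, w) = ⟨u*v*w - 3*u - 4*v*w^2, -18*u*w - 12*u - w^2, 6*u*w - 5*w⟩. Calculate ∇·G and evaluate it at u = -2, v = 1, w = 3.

-17

∂G₁/∂u = v*w - 3
∂G₂/∂v = 0
∂G₃/∂w = 6*u - 5
∇·G = 6*u + v*w - 8
At (-2, 1, 3): -17.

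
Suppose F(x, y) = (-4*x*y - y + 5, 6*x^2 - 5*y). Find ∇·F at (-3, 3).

∂F₁/∂x = -4*y
∂F₂/∂y = -5
∇·F = -4*y - 5
At (-3, 3): -17.

-17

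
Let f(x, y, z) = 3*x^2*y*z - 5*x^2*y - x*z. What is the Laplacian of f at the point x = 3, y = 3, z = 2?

6

∂²f/∂x² = 2*y*(3*z - 5)
∂²f/∂y² = 0
∂²f/∂z² = 0
∇²f = 6*y*z - 10*y
At (3, 3, 2): 6.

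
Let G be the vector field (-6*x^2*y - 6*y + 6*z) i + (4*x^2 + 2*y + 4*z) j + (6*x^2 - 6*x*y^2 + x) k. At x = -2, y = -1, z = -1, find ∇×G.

(∇×G)₁ = ∂G₃/∂y − ∂G₂/∂z = -12*x*y - 4
(∇×G)₂ = ∂G₁/∂z − ∂G₃/∂x = -12*x + 6*y^2 + 5
(∇×G)₃ = ∂G₂/∂x − ∂G₁/∂y = 6*x^2 + 8*x + 6
∇×G = (-12*x*y - 4, -12*x + 6*y^2 + 5, 6*x^2 + 8*x + 6)
At (-2, -1, -1): (-28, 35, 14).

(-28, 35, 14)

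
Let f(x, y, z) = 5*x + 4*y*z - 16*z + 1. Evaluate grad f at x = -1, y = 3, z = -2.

∂f/∂x = 5
∂f/∂y = 4*z
∂f/∂z = 4*y - 16
∇f = (5, 4*z, 4*y - 16)
At (-1, 3, -2): (5, -8, -4).

(5, -8, -4)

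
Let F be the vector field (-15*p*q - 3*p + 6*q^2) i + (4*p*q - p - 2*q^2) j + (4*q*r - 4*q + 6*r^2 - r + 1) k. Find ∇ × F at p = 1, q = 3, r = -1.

(∇×F)₁ = ∂F₃/∂q − ∂F₂/∂r = 4*r - 4
(∇×F)₂ = ∂F₁/∂r − ∂F₃/∂p = 0
(∇×F)₃ = ∂F₂/∂p − ∂F₁/∂q = 15*p - 8*q - 1
∇×F = (4*r - 4, 0, 15*p - 8*q - 1)
At (1, 3, -1): (-8, 0, -10).

(-8, 0, -10)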